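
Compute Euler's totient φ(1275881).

Factor: 1275881 = 67 · 137 · 139.
φ(1275881) = (67−1) · (137−1) · (139−1) = 66 · 136 · 138 = 1238688.

1238688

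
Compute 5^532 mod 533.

5^1 ≡ 5 (mod 533)
5^2 ≡ 5^2 = 25 ≡ 25 (mod 533)
5^4 ≡ 25^2 = 625 ≡ 92 (mod 533)
5^8 ≡ 92^2 = 8464 ≡ 469 (mod 533)
5^16 ≡ 469^2 = 219961 ≡ 365 (mod 533)
5^32 ≡ 365^2 = 133225 ≡ 508 (mod 533)
5^64 ≡ 508^2 = 258064 ≡ 92 (mod 533)
5^128 ≡ 92^2 = 8464 ≡ 469 (mod 533)
5^256 ≡ 469^2 = 219961 ≡ 365 (mod 533)
5^512 ≡ 365^2 = 133225 ≡ 508 (mod 533)
532 = 512 + 16 + 4 in binary powers of 2.
So 5^532 ≡ 508 · 365 · 92 ≡ 508 (mod 533).
Since 508 ≠ 1, base 5 is a Fermat witness: 533 is composite.

508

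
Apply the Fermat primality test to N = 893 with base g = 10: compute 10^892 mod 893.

332

10^1 ≡ 10 (mod 893)
10^2 ≡ 10^2 = 100 ≡ 100 (mod 893)
10^4 ≡ 100^2 = 10000 ≡ 177 (mod 893)
10^8 ≡ 177^2 = 31329 ≡ 74 (mod 893)
10^16 ≡ 74^2 = 5476 ≡ 118 (mod 893)
10^32 ≡ 118^2 = 13924 ≡ 529 (mod 893)
10^64 ≡ 529^2 = 279841 ≡ 332 (mod 893)
10^128 ≡ 332^2 = 110224 ≡ 385 (mod 893)
10^256 ≡ 385^2 = 148225 ≡ 880 (mod 893)
10^512 ≡ 880^2 = 774400 ≡ 169 (mod 893)
892 = 512 + 256 + 64 + 32 + 16 + 8 + 4 in binary powers of 2.
So 10^892 ≡ 169 · 880 · 332 · 529 · 118 · 74 · 177 ≡ 332 (mod 893).
Since 332 ≠ 1, base 10 is a Fermat witness: 893 is composite.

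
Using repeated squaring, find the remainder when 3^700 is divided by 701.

1

3^1 ≡ 3 (mod 701)
3^2 ≡ 3^2 = 9 ≡ 9 (mod 701)
3^4 ≡ 9^2 = 81 ≡ 81 (mod 701)
3^8 ≡ 81^2 = 6561 ≡ 252 (mod 701)
3^16 ≡ 252^2 = 63504 ≡ 414 (mod 701)
3^32 ≡ 414^2 = 171396 ≡ 352 (mod 701)
3^64 ≡ 352^2 = 123904 ≡ 528 (mod 701)
3^128 ≡ 528^2 = 278784 ≡ 487 (mod 701)
3^256 ≡ 487^2 = 237169 ≡ 231 (mod 701)
3^512 ≡ 231^2 = 53361 ≡ 85 (mod 701)
700 = 512 + 128 + 32 + 16 + 8 + 4 in binary powers of 2.
So 3^700 ≡ 85 · 487 · 352 · 414 · 252 · 81 ≡ 1 (mod 701).
Since the result is 1, base 3 gives no evidence that 701 is composite.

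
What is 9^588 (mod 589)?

9^1 ≡ 9 (mod 589)
9^2 ≡ 9^2 = 81 ≡ 81 (mod 589)
9^4 ≡ 81^2 = 6561 ≡ 82 (mod 589)
9^8 ≡ 82^2 = 6724 ≡ 245 (mod 589)
9^16 ≡ 245^2 = 60025 ≡ 536 (mod 589)
9^32 ≡ 536^2 = 287296 ≡ 453 (mod 589)
9^64 ≡ 453^2 = 205209 ≡ 237 (mod 589)
9^128 ≡ 237^2 = 56169 ≡ 214 (mod 589)
9^256 ≡ 214^2 = 45796 ≡ 443 (mod 589)
9^512 ≡ 443^2 = 196249 ≡ 112 (mod 589)
588 = 512 + 64 + 8 + 4 in binary powers of 2.
So 9^588 ≡ 112 · 237 · 245 · 82 ≡ 140 (mod 589).
Since 140 ≠ 1, base 9 is a Fermat witness: 589 is composite.

140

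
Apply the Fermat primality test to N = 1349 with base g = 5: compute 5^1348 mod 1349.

54

5^1 ≡ 5 (mod 1349)
5^2 ≡ 5^2 = 25 ≡ 25 (mod 1349)
5^4 ≡ 25^2 = 625 ≡ 625 (mod 1349)
5^8 ≡ 625^2 = 390625 ≡ 764 (mod 1349)
5^16 ≡ 764^2 = 583696 ≡ 928 (mod 1349)
5^32 ≡ 928^2 = 861184 ≡ 522 (mod 1349)
5^64 ≡ 522^2 = 272484 ≡ 1335 (mod 1349)
5^128 ≡ 1335^2 = 1782225 ≡ 196 (mod 1349)
5^256 ≡ 196^2 = 38416 ≡ 644 (mod 1349)
5^512 ≡ 644^2 = 414736 ≡ 593 (mod 1349)
5^1024 ≡ 593^2 = 351649 ≡ 909 (mod 1349)
1348 = 1024 + 256 + 64 + 4 in binary powers of 2.
So 5^1348 ≡ 909 · 644 · 1335 · 625 ≡ 54 (mod 1349).
Since 54 ≠ 1, base 5 is a Fermat witness: 1349 is composite.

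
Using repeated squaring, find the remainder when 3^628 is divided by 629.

3^1 ≡ 3 (mod 629)
3^2 ≡ 3^2 = 9 ≡ 9 (mod 629)
3^4 ≡ 9^2 = 81 ≡ 81 (mod 629)
3^8 ≡ 81^2 = 6561 ≡ 271 (mod 629)
3^16 ≡ 271^2 = 73441 ≡ 477 (mod 629)
3^32 ≡ 477^2 = 227529 ≡ 460 (mod 629)
3^64 ≡ 460^2 = 211600 ≡ 256 (mod 629)
3^128 ≡ 256^2 = 65536 ≡ 120 (mod 629)
3^256 ≡ 120^2 = 14400 ≡ 562 (mod 629)
3^512 ≡ 562^2 = 315844 ≡ 86 (mod 629)
628 = 512 + 64 + 32 + 16 + 4 in binary powers of 2.
So 3^628 ≡ 86 · 256 · 460 · 477 · 81 ≡ 625 (mod 629).
Since 625 ≠ 1, base 3 is a Fermat witness: 629 is composite.

625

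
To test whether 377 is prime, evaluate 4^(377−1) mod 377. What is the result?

4^1 ≡ 4 (mod 377)
4^2 ≡ 4^2 = 16 ≡ 16 (mod 377)
4^4 ≡ 16^2 = 256 ≡ 256 (mod 377)
4^8 ≡ 256^2 = 65536 ≡ 315 (mod 377)
4^16 ≡ 315^2 = 99225 ≡ 74 (mod 377)
4^32 ≡ 74^2 = 5476 ≡ 198 (mod 377)
4^64 ≡ 198^2 = 39204 ≡ 373 (mod 377)
4^128 ≡ 373^2 = 139129 ≡ 16 (mod 377)
4^256 ≡ 16^2 = 256 ≡ 256 (mod 377)
376 = 256 + 64 + 32 + 16 + 8 in binary powers of 2.
So 4^376 ≡ 256 · 373 · 198 · 74 · 315 ≡ 165 (mod 377).
Since 165 ≠ 1, base 4 is a Fermat witness: 377 is composite.

165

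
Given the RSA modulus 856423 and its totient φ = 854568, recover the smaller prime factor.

φ(n) = (p−1)(q−1) = n − (p+q) + 1, so p + q = 856423 − 854568 + 1 = 1856.
p and q are the roots of t² − 1856t + 856423 = 0.
Discriminant: 1856² − 4·856423 = 3444736 − 3425692 = 19044; √19044 = 138.
q = (1856 − 138)/2 = 859, p = (1856 + 138)/2 = 997.
Check: 859 · 997 = 856423.

859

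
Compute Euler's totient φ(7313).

7140

Factor: 7313 = 71 · 103.
φ(7313) = (71−1) · (103−1) = 70 · 102 = 7140.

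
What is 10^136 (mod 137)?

1

10^1 ≡ 10 (mod 137)
10^2 ≡ 10^2 = 100 ≡ 100 (mod 137)
10^4 ≡ 100^2 = 10000 ≡ 136 (mod 137)
10^8 ≡ 136^2 = 18496 ≡ 1 (mod 137)
10^16 ≡ 1^2 = 1 ≡ 1 (mod 137)
10^32 ≡ 1^2 = 1 ≡ 1 (mod 137)
10^64 ≡ 1^2 = 1 ≡ 1 (mod 137)
10^128 ≡ 1^2 = 1 ≡ 1 (mod 137)
136 = 128 + 8 in binary powers of 2.
So 10^136 ≡ 1 · 1 ≡ 1 (mod 137).
Since the result is 1, base 10 gives no evidence that 137 is composite.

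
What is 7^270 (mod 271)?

7^1 ≡ 7 (mod 271)
7^2 ≡ 7^2 = 49 ≡ 49 (mod 271)
7^4 ≡ 49^2 = 2401 ≡ 233 (mod 271)
7^8 ≡ 233^2 = 54289 ≡ 89 (mod 271)
7^16 ≡ 89^2 = 7921 ≡ 62 (mod 271)
7^32 ≡ 62^2 = 3844 ≡ 50 (mod 271)
7^64 ≡ 50^2 = 2500 ≡ 61 (mod 271)
7^128 ≡ 61^2 = 3721 ≡ 198 (mod 271)
7^256 ≡ 198^2 = 39204 ≡ 180 (mod 271)
270 = 256 + 8 + 4 + 2 in binary powers of 2.
So 7^270 ≡ 180 · 89 · 233 · 49 ≡ 1 (mod 271).
Since the result is 1, base 7 gives no evidence that 271 is composite.

1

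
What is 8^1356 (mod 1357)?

374

8^1 ≡ 8 (mod 1357)
8^2 ≡ 8^2 = 64 ≡ 64 (mod 1357)
8^4 ≡ 64^2 = 4096 ≡ 25 (mod 1357)
8^8 ≡ 25^2 = 625 ≡ 625 (mod 1357)
8^16 ≡ 625^2 = 390625 ≡ 1166 (mod 1357)
8^32 ≡ 1166^2 = 1359556 ≡ 1199 (mod 1357)
8^64 ≡ 1199^2 = 1437601 ≡ 538 (mod 1357)
8^128 ≡ 538^2 = 289444 ≡ 403 (mod 1357)
8^256 ≡ 403^2 = 162409 ≡ 926 (mod 1357)
8^512 ≡ 926^2 = 857476 ≡ 1209 (mod 1357)
8^1024 ≡ 1209^2 = 1461681 ≡ 192 (mod 1357)
1356 = 1024 + 256 + 64 + 8 + 4 in binary powers of 2.
So 8^1356 ≡ 192 · 926 · 538 · 625 · 25 ≡ 374 (mod 1357).
Since 374 ≠ 1, base 8 is a Fermat witness: 1357 is composite.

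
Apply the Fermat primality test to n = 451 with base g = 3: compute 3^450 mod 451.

419

3^1 ≡ 3 (mod 451)
3^2 ≡ 3^2 = 9 ≡ 9 (mod 451)
3^4 ≡ 9^2 = 81 ≡ 81 (mod 451)
3^8 ≡ 81^2 = 6561 ≡ 247 (mod 451)
3^16 ≡ 247^2 = 61009 ≡ 124 (mod 451)
3^32 ≡ 124^2 = 15376 ≡ 42 (mod 451)
3^64 ≡ 42^2 = 1764 ≡ 411 (mod 451)
3^128 ≡ 411^2 = 168921 ≡ 247 (mod 451)
3^256 ≡ 247^2 = 61009 ≡ 124 (mod 451)
450 = 256 + 128 + 64 + 2 in binary powers of 2.
So 3^450 ≡ 124 · 247 · 411 · 9 ≡ 419 (mod 451).
Since 419 ≠ 1, base 3 is a Fermat witness: 451 is composite.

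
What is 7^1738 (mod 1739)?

636

7^1 ≡ 7 (mod 1739)
7^2 ≡ 7^2 = 49 ≡ 49 (mod 1739)
7^4 ≡ 49^2 = 2401 ≡ 662 (mod 1739)
7^8 ≡ 662^2 = 438244 ≡ 16 (mod 1739)
7^16 ≡ 16^2 = 256 ≡ 256 (mod 1739)
7^32 ≡ 256^2 = 65536 ≡ 1193 (mod 1739)
7^64 ≡ 1193^2 = 1423249 ≡ 747 (mod 1739)
7^128 ≡ 747^2 = 558009 ≡ 1529 (mod 1739)
7^256 ≡ 1529^2 = 2337841 ≡ 625 (mod 1739)
7^512 ≡ 625^2 = 390625 ≡ 1089 (mod 1739)
7^1024 ≡ 1089^2 = 1185921 ≡ 1662 (mod 1739)
1738 = 1024 + 512 + 128 + 64 + 8 + 2 in binary powers of 2.
So 7^1738 ≡ 1662 · 1089 · 1529 · 747 · 16 · 49 ≡ 636 (mod 1739).
Since 636 ≠ 1, base 7 is a Fermat witness: 1739 is composite.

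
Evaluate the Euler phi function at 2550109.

Factor: 2550109 = 73 · 181 · 193.
φ(2550109) = (73−1) · (181−1) · (193−1) = 72 · 180 · 192 = 2488320.

2488320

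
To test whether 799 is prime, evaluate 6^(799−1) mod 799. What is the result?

247

6^1 ≡ 6 (mod 799)
6^2 ≡ 6^2 = 36 ≡ 36 (mod 799)
6^4 ≡ 36^2 = 1296 ≡ 497 (mod 799)
6^8 ≡ 497^2 = 247009 ≡ 118 (mod 799)
6^16 ≡ 118^2 = 13924 ≡ 341 (mod 799)
6^32 ≡ 341^2 = 116281 ≡ 426 (mod 799)
6^64 ≡ 426^2 = 181476 ≡ 103 (mod 799)
6^128 ≡ 103^2 = 10609 ≡ 222 (mod 799)
6^256 ≡ 222^2 = 49284 ≡ 545 (mod 799)
6^512 ≡ 545^2 = 297025 ≡ 596 (mod 799)
798 = 512 + 256 + 16 + 8 + 4 + 2 in binary powers of 2.
So 6^798 ≡ 596 · 545 · 341 · 118 · 497 · 36 ≡ 247 (mod 799).
Since 247 ≠ 1, base 6 is a Fermat witness: 799 is composite.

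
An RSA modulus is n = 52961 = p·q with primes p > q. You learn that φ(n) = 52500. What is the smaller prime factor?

φ(n) = (p−1)(q−1) = n − (p+q) + 1, so p + q = 52961 − 52500 + 1 = 462.
p and q are the roots of t² − 462t + 52961 = 0.
Discriminant: 462² − 4·52961 = 213444 − 211844 = 1600; √1600 = 40.
q = (462 − 40)/2 = 211, p = (462 + 40)/2 = 251.
Check: 211 · 251 = 52961.

211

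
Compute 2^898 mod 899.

845

2^1 ≡ 2 (mod 899)
2^2 ≡ 2^2 = 4 ≡ 4 (mod 899)
2^4 ≡ 4^2 = 16 ≡ 16 (mod 899)
2^8 ≡ 16^2 = 256 ≡ 256 (mod 899)
2^16 ≡ 256^2 = 65536 ≡ 808 (mod 899)
2^32 ≡ 808^2 = 652864 ≡ 190 (mod 899)
2^64 ≡ 190^2 = 36100 ≡ 140 (mod 899)
2^128 ≡ 140^2 = 19600 ≡ 721 (mod 899)
2^256 ≡ 721^2 = 519841 ≡ 219 (mod 899)
2^512 ≡ 219^2 = 47961 ≡ 314 (mod 899)
898 = 512 + 256 + 128 + 2 in binary powers of 2.
So 2^898 ≡ 314 · 219 · 721 · 4 ≡ 845 (mod 899).
Since 845 ≠ 1, base 2 is a Fermat witness: 899 is composite.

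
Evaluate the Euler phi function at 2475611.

Factor: 2475611 = 101 · 127 · 193.
φ(2475611) = (101−1) · (127−1) · (193−1) = 100 · 126 · 192 = 2419200.

2419200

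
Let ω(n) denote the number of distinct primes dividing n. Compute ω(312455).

5

312455 = 5 · 62491
62491 = 11 · 5681
5681 = 13 · 437
437 = 19 · 23
312455 = 5 · 11 · 13 · 19 · 23, which has 5 distinct prime factors.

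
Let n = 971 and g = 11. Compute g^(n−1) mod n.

11^1 ≡ 11 (mod 971)
11^2 ≡ 11^2 = 121 ≡ 121 (mod 971)
11^4 ≡ 121^2 = 14641 ≡ 76 (mod 971)
11^8 ≡ 76^2 = 5776 ≡ 921 (mod 971)
11^16 ≡ 921^2 = 848241 ≡ 558 (mod 971)
11^32 ≡ 558^2 = 311364 ≡ 644 (mod 971)
11^64 ≡ 644^2 = 414736 ≡ 119 (mod 971)
11^128 ≡ 119^2 = 14161 ≡ 567 (mod 971)
11^256 ≡ 567^2 = 321489 ≡ 88 (mod 971)
11^512 ≡ 88^2 = 7744 ≡ 947 (mod 971)
970 = 512 + 256 + 128 + 64 + 8 + 2 in binary powers of 2.
So 11^970 ≡ 947 · 88 · 567 · 119 · 921 · 121 ≡ 1 (mod 971).
Since the result is 1, base 11 gives no evidence that 971 is composite.

1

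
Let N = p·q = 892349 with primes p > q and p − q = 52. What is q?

919

Since p = q + 52, we have 892349 = q(q + 52), so q² + 52q − 892349 = 0.
Discriminant: 52² + 4·892349 = 2704 + 3569396 = 3572100; √3572100 = 1890.
q = (−52 + 1890)/2 = 919, and p = q + 52 = 971.
Check: 919 · 971 = 892349.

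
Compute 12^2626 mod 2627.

83

12^1 ≡ 12 (mod 2627)
12^2 ≡ 12^2 = 144 ≡ 144 (mod 2627)
12^4 ≡ 144^2 = 20736 ≡ 2347 (mod 2627)
12^8 ≡ 2347^2 = 5508409 ≡ 2217 (mod 2627)
12^16 ≡ 2217^2 = 4915089 ≡ 2599 (mod 2627)
12^32 ≡ 2599^2 = 6754801 ≡ 784 (mod 2627)
12^64 ≡ 784^2 = 614656 ≡ 2565 (mod 2627)
12^128 ≡ 2565^2 = 6579225 ≡ 1217 (mod 2627)
12^256 ≡ 1217^2 = 1481089 ≡ 2088 (mod 2627)
12^512 ≡ 2088^2 = 4359744 ≡ 1551 (mod 2627)
12^1024 ≡ 1551^2 = 2405601 ≡ 1896 (mod 2627)
12^2048 ≡ 1896^2 = 3594816 ≡ 1080 (mod 2627)
2626 = 2048 + 512 + 64 + 2 in binary powers of 2.
So 12^2626 ≡ 1080 · 1551 · 2565 · 144 ≡ 83 (mod 2627).
Since 83 ≠ 1, base 12 is a Fermat witness: 2627 is composite.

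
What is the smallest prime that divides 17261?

17261 is odd.
Digit sum 17, not divisible by 3.
Ends in 1: not divisible by 5.
7: 17261 = 7·2465 + 6
11: 17261 = 11·1569 + 2
13: 17261 = 13·1327 + 10
17: 17261 = 17·1015 + 6
19: 17261 = 19·908 + 9
23: 17261 = 23·750 + 11
29: 17261 = 29·595 + 6
31: 17261 = 31·556 + 25
37: 17261 = 37·466 + 19
41: 17261 = 41·421

41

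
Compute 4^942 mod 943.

4^1 ≡ 4 (mod 943)
4^2 ≡ 4^2 = 16 ≡ 16 (mod 943)
4^4 ≡ 16^2 = 256 ≡ 256 (mod 943)
4^8 ≡ 256^2 = 65536 ≡ 469 (mod 943)
4^16 ≡ 469^2 = 219961 ≡ 242 (mod 943)
4^32 ≡ 242^2 = 58564 ≡ 98 (mod 943)
4^64 ≡ 98^2 = 9604 ≡ 174 (mod 943)
4^128 ≡ 174^2 = 30276 ≡ 100 (mod 943)
4^256 ≡ 100^2 = 10000 ≡ 570 (mod 943)
4^512 ≡ 570^2 = 324900 ≡ 508 (mod 943)
942 = 512 + 256 + 128 + 32 + 8 + 4 + 2 in binary powers of 2.
So 4^942 ≡ 508 · 570 · 100 · 98 · 469 · 256 · 16 ≡ 836 (mod 943).
Since 836 ≠ 1, base 4 is a Fermat witness: 943 is composite.

836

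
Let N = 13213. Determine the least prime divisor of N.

73

13213 is odd.
Digit sum 10, not divisible by 3.
Ends in 3: not divisible by 5.
7: 13213 = 7·1887 + 4
11: 13213 = 11·1201 + 2
13: 13213 = 13·1016 + 5
17: 13213 = 17·777 + 4
19: 13213 = 19·695 + 8
23: 13213 = 23·574 + 11
29: 13213 = 29·455 + 18
31: 13213 = 31·426 + 7
37: 13213 = 37·357 + 4
41: 13213 = 41·322 + 11
43: 13213 = 43·307 + 12
47: 13213 = 47·281 + 6
53: 13213 = 53·249 + 16
59: 13213 = 59·223 + 56
61: 13213 = 61·216 + 37
67: 13213 = 67·197 + 14
71: 13213 = 71·186 + 7
73: 13213 = 73·181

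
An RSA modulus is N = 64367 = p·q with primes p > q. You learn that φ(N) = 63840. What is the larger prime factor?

φ(n) = (p−1)(q−1) = n − (p+q) + 1, so p + q = 64367 − 63840 + 1 = 528.
p and q are the roots of t² − 528t + 64367 = 0.
Discriminant: 528² − 4·64367 = 278784 − 257468 = 21316; √21316 = 146.
q = (528 − 146)/2 = 191, p = (528 + 146)/2 = 337.
Check: 191 · 337 = 64367.

337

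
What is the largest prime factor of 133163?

133163 = 37 · 3599
3599 = 59 · 61
61 is prime.
So 133163 = 37 · 59 · 61; the largest prime factor is 61.

61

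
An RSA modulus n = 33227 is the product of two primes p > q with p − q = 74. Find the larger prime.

223

Since p = q + 74, we have 33227 = q(q + 74), so q² + 74q − 33227 = 0.
Discriminant: 74² + 4·33227 = 5476 + 132908 = 138384; √138384 = 372.
q = (−74 + 372)/2 = 149, and p = q + 74 = 223.
Check: 149 · 223 = 33227.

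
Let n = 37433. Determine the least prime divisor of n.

37433 is odd.
Digit sum 20, not divisible by 3.
Ends in 3: not divisible by 5.
7: 37433 = 7·5347 + 4
11: 37433 = 11·3403

11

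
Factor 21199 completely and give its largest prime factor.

43

21199 = 17 · 1247
1247 = 29 · 43
43 is prime.
So 21199 = 17 · 29 · 43; the largest prime factor is 43.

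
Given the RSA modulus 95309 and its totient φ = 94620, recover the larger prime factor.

φ(n) = (p−1)(q−1) = n − (p+q) + 1, so p + q = 95309 − 94620 + 1 = 690.
p and q are the roots of t² − 690t + 95309 = 0.
Discriminant: 690² − 4·95309 = 476100 − 381236 = 94864; √94864 = 308.
q = (690 − 308)/2 = 191, p = (690 + 308)/2 = 499.
Check: 191 · 499 = 95309.

499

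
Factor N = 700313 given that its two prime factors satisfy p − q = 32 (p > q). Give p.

Since p = q + 32, we have 700313 = q(q + 32), so q² + 32q − 700313 = 0.
Discriminant: 32² + 4·700313 = 1024 + 2801252 = 2802276; √2802276 = 1674.
q = (−32 + 1674)/2 = 821, and p = q + 32 = 853.
Check: 821 · 853 = 700313.

853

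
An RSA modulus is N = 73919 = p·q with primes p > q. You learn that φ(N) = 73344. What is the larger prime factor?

φ(n) = (p−1)(q−1) = n − (p+q) + 1, so p + q = 73919 − 73344 + 1 = 576.
p and q are the roots of t² − 576t + 73919 = 0.
Discriminant: 576² − 4·73919 = 331776 − 295676 = 36100; √36100 = 190.
q = (576 − 190)/2 = 193, p = (576 + 190)/2 = 383.
Check: 193 · 383 = 73919.

383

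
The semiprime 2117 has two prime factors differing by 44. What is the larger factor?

73

Since p = q + 44, we have 2117 = q(q + 44), so q² + 44q − 2117 = 0.
Discriminant: 44² + 4·2117 = 1936 + 8468 = 10404; √10404 = 102.
q = (−44 + 102)/2 = 29, and p = q + 44 = 73.
Check: 29 · 73 = 2117.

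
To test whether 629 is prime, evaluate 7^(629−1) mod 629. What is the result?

293

7^1 ≡ 7 (mod 629)
7^2 ≡ 7^2 = 49 ≡ 49 (mod 629)
7^4 ≡ 49^2 = 2401 ≡ 514 (mod 629)
7^8 ≡ 514^2 = 264196 ≡ 16 (mod 629)
7^16 ≡ 16^2 = 256 ≡ 256 (mod 629)
7^32 ≡ 256^2 = 65536 ≡ 120 (mod 629)
7^64 ≡ 120^2 = 14400 ≡ 562 (mod 629)
7^128 ≡ 562^2 = 315844 ≡ 86 (mod 629)
7^256 ≡ 86^2 = 7396 ≡ 477 (mod 629)
7^512 ≡ 477^2 = 227529 ≡ 460 (mod 629)
628 = 512 + 64 + 32 + 16 + 4 in binary powers of 2.
So 7^628 ≡ 460 · 562 · 120 · 256 · 514 ≡ 293 (mod 629).
Since 293 ≠ 1, base 7 is a Fermat witness: 629 is composite.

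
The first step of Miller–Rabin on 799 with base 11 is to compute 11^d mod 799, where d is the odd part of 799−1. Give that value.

799 − 1 = 798 = 2^1 · 399, so d = 399.
11^1 ≡ 11 (mod 799)
11^2 ≡ 11^2 = 121 ≡ 121 (mod 799)
11^4 ≡ 121^2 = 14641 ≡ 259 (mod 799)
11^8 ≡ 259^2 = 67081 ≡ 764 (mod 799)
11^16 ≡ 764^2 = 583696 ≡ 426 (mod 799)
11^32 ≡ 426^2 = 181476 ≡ 103 (mod 799)
11^64 ≡ 103^2 = 10609 ≡ 222 (mod 799)
11^128 ≡ 222^2 = 49284 ≡ 545 (mod 799)
11^256 ≡ 545^2 = 297025 ≡ 596 (mod 799)
399 = 256 + 128 + 8 + 4 + 2 + 1 in binary powers of 2.
So 11^399 ≡ 596 · 545 · 764 · 259 · 121 · 11 ≡ 82 (mod 799).
Squaring chain: 82; never reaches −1, so base 11 is a Miller–Rabin witness that 799 is composite.

82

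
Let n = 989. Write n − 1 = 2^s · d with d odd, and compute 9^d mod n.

744

989 − 1 = 988 = 2^2 · 247, so d = 247.
9^1 ≡ 9 (mod 989)
9^2 ≡ 9^2 = 81 ≡ 81 (mod 989)
9^4 ≡ 81^2 = 6561 ≡ 627 (mod 989)
9^8 ≡ 627^2 = 393129 ≡ 496 (mod 989)
9^16 ≡ 496^2 = 246016 ≡ 744 (mod 989)
9^32 ≡ 744^2 = 553536 ≡ 685 (mod 989)
9^64 ≡ 685^2 = 469225 ≡ 439 (mod 989)
9^128 ≡ 439^2 = 192721 ≡ 855 (mod 989)
247 = 128 + 64 + 32 + 16 + 4 + 2 + 1 in binary powers of 2.
So 9^247 ≡ 855 · 439 · 685 · 744 · 627 · 81 · 9 ≡ 744 (mod 989).
Squaring chain: 744 → 685; never reaches −1, so base 9 is a Miller–Rabin witness that 989 is composite.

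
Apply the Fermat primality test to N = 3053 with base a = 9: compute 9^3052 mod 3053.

1971

9^1 ≡ 9 (mod 3053)
9^2 ≡ 9^2 = 81 ≡ 81 (mod 3053)
9^4 ≡ 81^2 = 6561 ≡ 455 (mod 3053)
9^8 ≡ 455^2 = 207025 ≡ 2474 (mod 3053)
9^16 ≡ 2474^2 = 6120676 ≡ 2464 (mod 3053)
9^32 ≡ 2464^2 = 6071296 ≡ 1932 (mod 3053)
9^64 ≡ 1932^2 = 3732624 ≡ 1858 (mod 3053)
9^128 ≡ 1858^2 = 3452164 ≡ 2274 (mod 3053)
9^256 ≡ 2274^2 = 5171076 ≡ 2347 (mod 3053)
9^512 ≡ 2347^2 = 5508409 ≡ 797 (mod 3053)
9^1024 ≡ 797^2 = 635209 ≡ 185 (mod 3053)
9^2048 ≡ 185^2 = 34225 ≡ 642 (mod 3053)
3052 = 2048 + 512 + 256 + 128 + 64 + 32 + 8 + 4 in binary powers of 2.
So 9^3052 ≡ 642 · 797 · 2347 · 2274 · 1858 · 1932 · 2474 · 455 ≡ 1971 (mod 3053).
Since 1971 ≠ 1, base 9 is a Fermat witness: 3053 is composite.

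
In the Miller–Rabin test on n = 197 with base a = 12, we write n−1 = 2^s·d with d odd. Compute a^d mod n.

197 − 1 = 196 = 2^2 · 49, so d = 49.
12^1 ≡ 12 (mod 197)
12^2 ≡ 12^2 = 144 ≡ 144 (mod 197)
12^4 ≡ 144^2 = 20736 ≡ 51 (mod 197)
12^8 ≡ 51^2 = 2601 ≡ 40 (mod 197)
12^16 ≡ 40^2 = 1600 ≡ 24 (mod 197)
12^32 ≡ 24^2 = 576 ≡ 182 (mod 197)
49 = 32 + 16 + 1 in binary powers of 2.
So 12^49 ≡ 182 · 24 · 12 ≡ 14 (mod 197).
Squaring chain: 14 → 196; reaches −1, so base 12 does not prove 197 composite.

14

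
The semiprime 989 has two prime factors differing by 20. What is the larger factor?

Since p = q + 20, we have 989 = q(q + 20), so q² + 20q − 989 = 0.
Discriminant: 20² + 4·989 = 400 + 3956 = 4356; √4356 = 66.
q = (−20 + 66)/2 = 23, and p = q + 20 = 43.
Check: 23 · 43 = 989.

43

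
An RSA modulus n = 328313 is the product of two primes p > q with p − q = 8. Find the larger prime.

577

Since p = q + 8, we have 328313 = q(q + 8), so q² + 8q − 328313 = 0.
Discriminant: 8² + 4·328313 = 64 + 1313252 = 1313316; √1313316 = 1146.
q = (−8 + 1146)/2 = 569, and p = q + 8 = 577.
Check: 569 · 577 = 328313.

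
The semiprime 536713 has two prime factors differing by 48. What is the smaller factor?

Since p = q + 48, we have 536713 = q(q + 48), so q² + 48q − 536713 = 0.
Discriminant: 48² + 4·536713 = 2304 + 2146852 = 2149156; √2149156 = 1466.
q = (−48 + 1466)/2 = 709, and p = q + 48 = 757.
Check: 709 · 757 = 536713.

709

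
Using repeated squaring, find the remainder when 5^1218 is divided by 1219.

5^1 ≡ 5 (mod 1219)
5^2 ≡ 5^2 = 25 ≡ 25 (mod 1219)
5^4 ≡ 25^2 = 625 ≡ 625 (mod 1219)
5^8 ≡ 625^2 = 390625 ≡ 545 (mod 1219)
5^16 ≡ 545^2 = 297025 ≡ 808 (mod 1219)
5^32 ≡ 808^2 = 652864 ≡ 699 (mod 1219)
5^64 ≡ 699^2 = 488601 ≡ 1001 (mod 1219)
5^128 ≡ 1001^2 = 1002001 ≡ 1202 (mod 1219)
5^256 ≡ 1202^2 = 1444804 ≡ 289 (mod 1219)
5^512 ≡ 289^2 = 83521 ≡ 629 (mod 1219)
5^1024 ≡ 629^2 = 395641 ≡ 685 (mod 1219)
1218 = 1024 + 128 + 64 + 2 in binary powers of 2.
So 5^1218 ≡ 685 · 1202 · 1001 · 25 ≡ 453 (mod 1219).
Since 453 ≠ 1, base 5 is a Fermat witness: 1219 is composite.

453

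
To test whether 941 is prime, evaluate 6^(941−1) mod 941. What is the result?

1

6^1 ≡ 6 (mod 941)
6^2 ≡ 6^2 = 36 ≡ 36 (mod 941)
6^4 ≡ 36^2 = 1296 ≡ 355 (mod 941)
6^8 ≡ 355^2 = 126025 ≡ 872 (mod 941)
6^16 ≡ 872^2 = 760384 ≡ 56 (mod 941)
6^32 ≡ 56^2 = 3136 ≡ 313 (mod 941)
6^64 ≡ 313^2 = 97969 ≡ 105 (mod 941)
6^128 ≡ 105^2 = 11025 ≡ 674 (mod 941)
6^256 ≡ 674^2 = 454276 ≡ 714 (mod 941)
6^512 ≡ 714^2 = 509796 ≡ 715 (mod 941)
940 = 512 + 256 + 128 + 32 + 8 + 4 in binary powers of 2.
So 6^940 ≡ 715 · 714 · 674 · 313 · 872 · 355 ≡ 1 (mod 941).
Since the result is 1, base 6 gives no evidence that 941 is composite.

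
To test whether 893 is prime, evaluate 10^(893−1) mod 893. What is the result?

10^1 ≡ 10 (mod 893)
10^2 ≡ 10^2 = 100 ≡ 100 (mod 893)
10^4 ≡ 100^2 = 10000 ≡ 177 (mod 893)
10^8 ≡ 177^2 = 31329 ≡ 74 (mod 893)
10^16 ≡ 74^2 = 5476 ≡ 118 (mod 893)
10^32 ≡ 118^2 = 13924 ≡ 529 (mod 893)
10^64 ≡ 529^2 = 279841 ≡ 332 (mod 893)
10^128 ≡ 332^2 = 110224 ≡ 385 (mod 893)
10^256 ≡ 385^2 = 148225 ≡ 880 (mod 893)
10^512 ≡ 880^2 = 774400 ≡ 169 (mod 893)
892 = 512 + 256 + 64 + 32 + 16 + 8 + 4 in binary powers of 2.
So 10^892 ≡ 169 · 880 · 332 · 529 · 118 · 74 · 177 ≡ 332 (mod 893).
Since 332 ≠ 1, base 10 is a Fermat witness: 893 is composite.

332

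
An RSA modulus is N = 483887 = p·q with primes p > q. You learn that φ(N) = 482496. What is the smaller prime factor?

φ(n) = (p−1)(q−1) = n − (p+q) + 1, so p + q = 483887 − 482496 + 1 = 1392.
p and q are the roots of t² − 1392t + 483887 = 0.
Discriminant: 1392² − 4·483887 = 1937664 − 1935548 = 2116; √2116 = 46.
q = (1392 − 46)/2 = 673, p = (1392 + 46)/2 = 719.
Check: 673 · 719 = 483887.

673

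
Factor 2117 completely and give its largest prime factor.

73

2117 = 29 · 73
73 is prime.
So 2117 = 29 · 73; the largest prime factor is 73.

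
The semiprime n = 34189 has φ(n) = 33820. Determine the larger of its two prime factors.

191

φ(n) = (p−1)(q−1) = n − (p+q) + 1, so p + q = 34189 − 33820 + 1 = 370.
p and q are the roots of t² − 370t + 34189 = 0.
Discriminant: 370² − 4·34189 = 136900 − 136756 = 144; √144 = 12.
q = (370 − 12)/2 = 179, p = (370 + 12)/2 = 191.
Check: 179 · 191 = 34189.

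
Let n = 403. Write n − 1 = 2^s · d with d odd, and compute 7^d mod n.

403 − 1 = 402 = 2^1 · 201, so d = 201.
7^1 ≡ 7 (mod 403)
7^2 ≡ 7^2 = 49 ≡ 49 (mod 403)
7^4 ≡ 49^2 = 2401 ≡ 386 (mod 403)
7^8 ≡ 386^2 = 148996 ≡ 289 (mod 403)
7^16 ≡ 289^2 = 83521 ≡ 100 (mod 403)
7^32 ≡ 100^2 = 10000 ≡ 328 (mod 403)
7^64 ≡ 328^2 = 107584 ≡ 386 (mod 403)
7^128 ≡ 386^2 = 148996 ≡ 289 (mod 403)
201 = 128 + 64 + 8 + 1 in binary powers of 2.
So 7^201 ≡ 289 · 386 · 289 · 7 ≡ 190 (mod 403).
Squaring chain: 190; never reaches −1, so base 7 is a Miller–Rabin witness that 403 is composite.

190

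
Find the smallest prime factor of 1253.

7

1253 is odd.
Digit sum 11, not divisible by 3.
Ends in 3: not divisible by 5.
7: 1253 = 7·179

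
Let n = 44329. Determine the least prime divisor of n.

44329 is odd.
Digit sum 22, not divisible by 3.
Ends in 9: not divisible by 5.
7: 44329 = 7·6332 + 5
11: 44329 = 11·4029 + 10
13: 44329 = 13·3409 + 12
17: 44329 = 17·2607 + 10
19: 44329 = 19·2333 + 2
23: 44329 = 23·1927 + 8
29: 44329 = 29·1528 + 17
31: 44329 = 31·1429 + 30
37: 44329 = 37·1198 + 3
41: 44329 = 41·1081 + 8
43: 44329 = 43·1030 + 39
47: 44329 = 47·943 + 8
53: 44329 = 53·836 + 21
59: 44329 = 59·751 + 20
61: 44329 = 61·726 + 43
67: 44329 = 67·661 + 42
71: 44329 = 71·624 + 25
73: 44329 = 73·607 + 18
79: 44329 = 79·561 + 10
83: 44329 = 83·534 + 7
89: 44329 = 89·498 + 7
97: 44329 = 97·457

97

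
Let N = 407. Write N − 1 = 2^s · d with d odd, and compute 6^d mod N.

216

407 − 1 = 406 = 2^1 · 203, so d = 203.
6^1 ≡ 6 (mod 407)
6^2 ≡ 6^2 = 36 ≡ 36 (mod 407)
6^4 ≡ 36^2 = 1296 ≡ 75 (mod 407)
6^8 ≡ 75^2 = 5625 ≡ 334 (mod 407)
6^16 ≡ 334^2 = 111556 ≡ 38 (mod 407)
6^32 ≡ 38^2 = 1444 ≡ 223 (mod 407)
6^64 ≡ 223^2 = 49729 ≡ 75 (mod 407)
6^128 ≡ 75^2 = 5625 ≡ 334 (mod 407)
203 = 128 + 64 + 8 + 2 + 1 in binary powers of 2.
So 6^203 ≡ 334 · 75 · 334 · 36 · 6 ≡ 216 (mod 407).
Squaring chain: 216; never reaches −1, so base 6 is a Miller–Rabin witness that 407 is composite.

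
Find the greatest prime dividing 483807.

83

483807 = 3 · 161269
161269 = 29 · 5561
5561 = 67 · 83
83 is prime.
So 483807 = 3 · 29 · 67 · 83; the largest prime factor is 83.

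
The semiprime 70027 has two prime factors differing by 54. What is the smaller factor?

Since p = q + 54, we have 70027 = q(q + 54), so q² + 54q − 70027 = 0.
Discriminant: 54² + 4·70027 = 2916 + 280108 = 283024; √283024 = 532.
q = (−54 + 532)/2 = 239, and p = q + 54 = 293.
Check: 239 · 293 = 70027.

239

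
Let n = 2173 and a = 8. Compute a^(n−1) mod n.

8^1 ≡ 8 (mod 2173)
8^2 ≡ 8^2 = 64 ≡ 64 (mod 2173)
8^4 ≡ 64^2 = 4096 ≡ 1923 (mod 2173)
8^8 ≡ 1923^2 = 3697929 ≡ 1656 (mod 2173)
8^16 ≡ 1656^2 = 2742336 ≡ 10 (mod 2173)
8^32 ≡ 10^2 = 100 ≡ 100 (mod 2173)
8^64 ≡ 100^2 = 10000 ≡ 1308 (mod 2173)
8^128 ≡ 1308^2 = 1710864 ≡ 713 (mod 2173)
8^256 ≡ 713^2 = 508369 ≡ 2060 (mod 2173)
8^512 ≡ 2060^2 = 4243600 ≡ 1904 (mod 2173)
8^1024 ≡ 1904^2 = 3625216 ≡ 652 (mod 2173)
8^2048 ≡ 652^2 = 425104 ≡ 1369 (mod 2173)
2172 = 2048 + 64 + 32 + 16 + 8 + 4 in binary powers of 2.
So 8^2172 ≡ 1369 · 1308 · 100 · 10 · 1656 · 1923 ≡ 346 (mod 2173).
Since 346 ≠ 1, base 8 is a Fermat witness: 2173 is composite.

346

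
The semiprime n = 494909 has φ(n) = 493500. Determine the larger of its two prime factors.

φ(n) = (p−1)(q−1) = n − (p+q) + 1, so p + q = 494909 − 493500 + 1 = 1410.
p and q are the roots of t² − 1410t + 494909 = 0.
Discriminant: 1410² − 4·494909 = 1988100 − 1979636 = 8464; √8464 = 92.
q = (1410 − 92)/2 = 659, p = (1410 + 92)/2 = 751.
Check: 659 · 751 = 494909.

751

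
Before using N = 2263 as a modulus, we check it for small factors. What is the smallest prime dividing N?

31

2263 is odd.
Digit sum 13, not divisible by 3.
Ends in 3: not divisible by 5.
7: 2263 = 7·323 + 2
11: 2263 = 11·205 + 8
13: 2263 = 13·174 + 1
17: 2263 = 17·133 + 2
19: 2263 = 19·119 + 2
23: 2263 = 23·98 + 9
29: 2263 = 29·78 + 1
31: 2263 = 31·73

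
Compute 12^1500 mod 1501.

571

12^1 ≡ 12 (mod 1501)
12^2 ≡ 12^2 = 144 ≡ 144 (mod 1501)
12^4 ≡ 144^2 = 20736 ≡ 1223 (mod 1501)
12^8 ≡ 1223^2 = 1495729 ≡ 733 (mod 1501)
12^16 ≡ 733^2 = 537289 ≡ 1432 (mod 1501)
12^32 ≡ 1432^2 = 2050624 ≡ 258 (mod 1501)
12^64 ≡ 258^2 = 66564 ≡ 520 (mod 1501)
12^128 ≡ 520^2 = 270400 ≡ 220 (mod 1501)
12^256 ≡ 220^2 = 48400 ≡ 368 (mod 1501)
12^512 ≡ 368^2 = 135424 ≡ 334 (mod 1501)
12^1024 ≡ 334^2 = 111556 ≡ 482 (mod 1501)
1500 = 1024 + 256 + 128 + 64 + 16 + 8 + 4 in binary powers of 2.
So 12^1500 ≡ 482 · 368 · 220 · 520 · 1432 · 733 · 1223 ≡ 571 (mod 1501).
Since 571 ≠ 1, base 12 is a Fermat witness: 1501 is composite.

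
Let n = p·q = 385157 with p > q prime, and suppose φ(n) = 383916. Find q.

599

φ(n) = (p−1)(q−1) = n − (p+q) + 1, so p + q = 385157 − 383916 + 1 = 1242.
p and q are the roots of t² − 1242t + 385157 = 0.
Discriminant: 1242² − 4·385157 = 1542564 − 1540628 = 1936; √1936 = 44.
q = (1242 − 44)/2 = 599, p = (1242 + 44)/2 = 643.
Check: 599 · 643 = 385157.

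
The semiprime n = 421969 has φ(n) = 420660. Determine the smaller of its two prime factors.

φ(n) = (p−1)(q−1) = n − (p+q) + 1, so p + q = 421969 − 420660 + 1 = 1310.
p and q are the roots of t² − 1310t + 421969 = 0.
Discriminant: 1310² − 4·421969 = 1716100 − 1687876 = 28224; √28224 = 168.
q = (1310 − 168)/2 = 571, p = (1310 + 168)/2 = 739.
Check: 571 · 739 = 421969.

571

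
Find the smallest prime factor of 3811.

37

3811 is odd.
Digit sum 13, not divisible by 3.
Ends in 1: not divisible by 5.
7: 3811 = 7·544 + 3
11: 3811 = 11·346 + 5
13: 3811 = 13·293 + 2
17: 3811 = 17·224 + 3
19: 3811 = 19·200 + 11
23: 3811 = 23·165 + 16
29: 3811 = 29·131 + 12
31: 3811 = 31·122 + 29
37: 3811 = 37·103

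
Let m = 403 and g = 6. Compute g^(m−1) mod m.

6^1 ≡ 6 (mod 403)
6^2 ≡ 6^2 = 36 ≡ 36 (mod 403)
6^4 ≡ 36^2 = 1296 ≡ 87 (mod 403)
6^8 ≡ 87^2 = 7569 ≡ 315 (mod 403)
6^16 ≡ 315^2 = 99225 ≡ 87 (mod 403)
6^32 ≡ 87^2 = 7569 ≡ 315 (mod 403)
6^64 ≡ 315^2 = 99225 ≡ 87 (mod 403)
6^128 ≡ 87^2 = 7569 ≡ 315 (mod 403)
6^256 ≡ 315^2 = 99225 ≡ 87 (mod 403)
402 = 256 + 128 + 16 + 2 in binary powers of 2.
So 6^402 ≡ 87 · 315 · 87 · 36 ≡ 311 (mod 403).
Since 311 ≠ 1, base 6 is a Fermat witness: 403 is composite.

311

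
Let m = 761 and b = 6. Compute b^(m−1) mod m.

1

6^1 ≡ 6 (mod 761)
6^2 ≡ 6^2 = 36 ≡ 36 (mod 761)
6^4 ≡ 36^2 = 1296 ≡ 535 (mod 761)
6^8 ≡ 535^2 = 286225 ≡ 89 (mod 761)
6^16 ≡ 89^2 = 7921 ≡ 311 (mod 761)
6^32 ≡ 311^2 = 96721 ≡ 74 (mod 761)
6^64 ≡ 74^2 = 5476 ≡ 149 (mod 761)
6^128 ≡ 149^2 = 22201 ≡ 132 (mod 761)
6^256 ≡ 132^2 = 17424 ≡ 682 (mod 761)
6^512 ≡ 682^2 = 465124 ≡ 153 (mod 761)
760 = 512 + 128 + 64 + 32 + 16 + 8 in binary powers of 2.
So 6^760 ≡ 153 · 132 · 149 · 74 · 311 · 89 ≡ 1 (mod 761).
Since the result is 1, base 6 gives no evidence that 761 is composite.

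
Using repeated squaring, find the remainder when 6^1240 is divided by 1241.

6^1 ≡ 6 (mod 1241)
6^2 ≡ 6^2 = 36 ≡ 36 (mod 1241)
6^4 ≡ 36^2 = 1296 ≡ 55 (mod 1241)
6^8 ≡ 55^2 = 3025 ≡ 543 (mod 1241)
6^16 ≡ 543^2 = 294849 ≡ 732 (mod 1241)
6^32 ≡ 732^2 = 535824 ≡ 953 (mod 1241)
6^64 ≡ 953^2 = 908209 ≡ 1038 (mod 1241)
6^128 ≡ 1038^2 = 1077444 ≡ 256 (mod 1241)
6^256 ≡ 256^2 = 65536 ≡ 1004 (mod 1241)
6^512 ≡ 1004^2 = 1008016 ≡ 324 (mod 1241)
6^1024 ≡ 324^2 = 104976 ≡ 732 (mod 1241)
1240 = 1024 + 128 + 64 + 16 + 8 in binary powers of 2.
So 6^1240 ≡ 732 · 256 · 1038 · 732 · 543 ≡ 951 (mod 1241).
Since 951 ≠ 1, base 6 is a Fermat witness: 1241 is composite.

951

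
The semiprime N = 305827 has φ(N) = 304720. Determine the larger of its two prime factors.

φ(n) = (p−1)(q−1) = n − (p+q) + 1, so p + q = 305827 − 304720 + 1 = 1108.
p and q are the roots of t² − 1108t + 305827 = 0.
Discriminant: 1108² − 4·305827 = 1227664 − 1223308 = 4356; √4356 = 66.
q = (1108 − 66)/2 = 521, p = (1108 + 66)/2 = 587.
Check: 521 · 587 = 305827.

587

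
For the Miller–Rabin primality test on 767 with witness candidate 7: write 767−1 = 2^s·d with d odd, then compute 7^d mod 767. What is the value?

767 − 1 = 766 = 2^1 · 383, so d = 383.
7^1 ≡ 7 (mod 767)
7^2 ≡ 7^2 = 49 ≡ 49 (mod 767)
7^4 ≡ 49^2 = 2401 ≡ 100 (mod 767)
7^8 ≡ 100^2 = 10000 ≡ 29 (mod 767)
7^16 ≡ 29^2 = 841 ≡ 74 (mod 767)
7^32 ≡ 74^2 = 5476 ≡ 107 (mod 767)
7^64 ≡ 107^2 = 11449 ≡ 711 (mod 767)
7^128 ≡ 711^2 = 505521 ≡ 68 (mod 767)
7^256 ≡ 68^2 = 4624 ≡ 22 (mod 767)
383 = 256 + 64 + 32 + 16 + 8 + 4 + 2 + 1 in binary powers of 2.
So 7^383 ≡ 22 · 711 · 107 · 74 · 29 · 100 · 49 · 7 ≡ 652 (mod 767).
Squaring chain: 652; never reaches −1, so base 7 is a Miller–Rabin witness that 767 is composite.

652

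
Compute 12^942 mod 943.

12^1 ≡ 12 (mod 943)
12^2 ≡ 12^2 = 144 ≡ 144 (mod 943)
12^4 ≡ 144^2 = 20736 ≡ 933 (mod 943)
12^8 ≡ 933^2 = 870489 ≡ 100 (mod 943)
12^16 ≡ 100^2 = 10000 ≡ 570 (mod 943)
12^32 ≡ 570^2 = 324900 ≡ 508 (mod 943)
12^64 ≡ 508^2 = 258064 ≡ 625 (mod 943)
12^128 ≡ 625^2 = 390625 ≡ 223 (mod 943)
12^256 ≡ 223^2 = 49729 ≡ 693 (mod 943)
12^512 ≡ 693^2 = 480249 ≡ 262 (mod 943)
942 = 512 + 256 + 128 + 32 + 8 + 4 + 2 in binary powers of 2.
So 12^942 ≡ 262 · 693 · 223 · 508 · 100 · 933 · 144 ≡ 430 (mod 943).
Since 430 ≠ 1, base 12 is a Fermat witness: 943 is composite.

430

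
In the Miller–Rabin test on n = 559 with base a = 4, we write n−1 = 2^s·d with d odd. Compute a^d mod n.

441

559 − 1 = 558 = 2^1 · 279, so d = 279.
4^1 ≡ 4 (mod 559)
4^2 ≡ 4^2 = 16 ≡ 16 (mod 559)
4^4 ≡ 16^2 = 256 ≡ 256 (mod 559)
4^8 ≡ 256^2 = 65536 ≡ 133 (mod 559)
4^16 ≡ 133^2 = 17689 ≡ 360 (mod 559)
4^32 ≡ 360^2 = 129600 ≡ 471 (mod 559)
4^64 ≡ 471^2 = 221841 ≡ 477 (mod 559)
4^128 ≡ 477^2 = 227529 ≡ 16 (mod 559)
4^256 ≡ 16^2 = 256 ≡ 256 (mod 559)
279 = 256 + 16 + 4 + 2 + 1 in binary powers of 2.
So 4^279 ≡ 256 · 360 · 256 · 16 · 4 ≡ 441 (mod 559).
Squaring chain: 441; never reaches −1, so base 4 is a Miller–Rabin witness that 559 is composite.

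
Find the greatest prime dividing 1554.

37

1554 = 2 · 777
777 = 3 · 259
259 = 7 · 37
37 is prime.
So 1554 = 2 · 3 · 7 · 37; the largest prime factor is 37.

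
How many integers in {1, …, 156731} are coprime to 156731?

145152

Factor: 156731 = 19 · 73 · 113.
φ(156731) = (19−1) · (73−1) · (113−1) = 18 · 72 · 112 = 145152.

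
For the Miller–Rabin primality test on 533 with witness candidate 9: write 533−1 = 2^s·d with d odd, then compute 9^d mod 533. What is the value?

533 − 1 = 532 = 2^2 · 133, so d = 133.
9^1 ≡ 9 (mod 533)
9^2 ≡ 9^2 = 81 ≡ 81 (mod 533)
9^4 ≡ 81^2 = 6561 ≡ 165 (mod 533)
9^8 ≡ 165^2 = 27225 ≡ 42 (mod 533)
9^16 ≡ 42^2 = 1764 ≡ 165 (mod 533)
9^32 ≡ 165^2 = 27225 ≡ 42 (mod 533)
9^64 ≡ 42^2 = 1764 ≡ 165 (mod 533)
9^128 ≡ 165^2 = 27225 ≡ 42 (mod 533)
133 = 128 + 4 + 1 in binary powers of 2.
So 9^133 ≡ 42 · 165 · 9 ≡ 9 (mod 533).
Squaring chain: 9 → 81; never reaches −1, so base 9 is a Miller–Rabin witness that 533 is composite.

9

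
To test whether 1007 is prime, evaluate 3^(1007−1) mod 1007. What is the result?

3^1 ≡ 3 (mod 1007)
3^2 ≡ 3^2 = 9 ≡ 9 (mod 1007)
3^4 ≡ 9^2 = 81 ≡ 81 (mod 1007)
3^8 ≡ 81^2 = 6561 ≡ 519 (mod 1007)
3^16 ≡ 519^2 = 269361 ≡ 492 (mod 1007)
3^32 ≡ 492^2 = 242064 ≡ 384 (mod 1007)
3^64 ≡ 384^2 = 147456 ≡ 434 (mod 1007)
3^128 ≡ 434^2 = 188356 ≡ 47 (mod 1007)
3^256 ≡ 47^2 = 2209 ≡ 195 (mod 1007)
3^512 ≡ 195^2 = 38025 ≡ 766 (mod 1007)
1006 = 512 + 256 + 128 + 64 + 32 + 8 + 4 + 2 in binary powers of 2.
So 3^1006 ≡ 766 · 195 · 47 · 434 · 384 · 519 · 81 · 9 ≡ 188 (mod 1007).
Since 188 ≠ 1, base 3 is a Fermat witness: 1007 is composite.

188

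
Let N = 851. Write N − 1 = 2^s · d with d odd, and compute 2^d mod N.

851 − 1 = 850 = 2^1 · 425, so d = 425.
2^1 ≡ 2 (mod 851)
2^2 ≡ 2^2 = 4 ≡ 4 (mod 851)
2^4 ≡ 4^2 = 16 ≡ 16 (mod 851)
2^8 ≡ 16^2 = 256 ≡ 256 (mod 851)
2^16 ≡ 256^2 = 65536 ≡ 9 (mod 851)
2^32 ≡ 9^2 = 81 ≡ 81 (mod 851)
2^64 ≡ 81^2 = 6561 ≡ 604 (mod 851)
2^128 ≡ 604^2 = 364816 ≡ 588 (mod 851)
2^256 ≡ 588^2 = 345744 ≡ 238 (mod 851)
425 = 256 + 128 + 32 + 8 + 1 in binary powers of 2.
So 2^425 ≡ 238 · 588 · 81 · 256 · 2 ≡ 542 (mod 851).
Squaring chain: 542; never reaches −1, so base 2 is a Miller–Rabin witness that 851 is composite.

542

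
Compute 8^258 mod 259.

36

8^1 ≡ 8 (mod 259)
8^2 ≡ 8^2 = 64 ≡ 64 (mod 259)
8^4 ≡ 64^2 = 4096 ≡ 211 (mod 259)
8^8 ≡ 211^2 = 44521 ≡ 232 (mod 259)
8^16 ≡ 232^2 = 53824 ≡ 211 (mod 259)
8^32 ≡ 211^2 = 44521 ≡ 232 (mod 259)
8^64 ≡ 232^2 = 53824 ≡ 211 (mod 259)
8^128 ≡ 211^2 = 44521 ≡ 232 (mod 259)
8^256 ≡ 232^2 = 53824 ≡ 211 (mod 259)
258 = 256 + 2 in binary powers of 2.
So 8^258 ≡ 211 · 64 ≡ 36 (mod 259).
Since 36 ≠ 1, base 8 is a Fermat witness: 259 is composite.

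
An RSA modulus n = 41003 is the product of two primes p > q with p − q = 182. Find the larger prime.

Since p = q + 182, we have 41003 = q(q + 182), so q² + 182q − 41003 = 0.
Discriminant: 182² + 4·41003 = 33124 + 164012 = 197136; √197136 = 444.
q = (−182 + 444)/2 = 131, and p = q + 182 = 313.
Check: 131 · 313 = 41003.

313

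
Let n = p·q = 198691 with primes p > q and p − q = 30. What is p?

461

Since p = q + 30, we have 198691 = q(q + 30), so q² + 30q − 198691 = 0.
Discriminant: 30² + 4·198691 = 900 + 794764 = 795664; √795664 = 892.
q = (−30 + 892)/2 = 431, and p = q + 30 = 461.
Check: 431 · 461 = 198691.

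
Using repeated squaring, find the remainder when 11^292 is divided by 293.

11^1 ≡ 11 (mod 293)
11^2 ≡ 11^2 = 121 ≡ 121 (mod 293)
11^4 ≡ 121^2 = 14641 ≡ 284 (mod 293)
11^8 ≡ 284^2 = 80656 ≡ 81 (mod 293)
11^16 ≡ 81^2 = 6561 ≡ 115 (mod 293)
11^32 ≡ 115^2 = 13225 ≡ 40 (mod 293)
11^64 ≡ 40^2 = 1600 ≡ 135 (mod 293)
11^128 ≡ 135^2 = 18225 ≡ 59 (mod 293)
11^256 ≡ 59^2 = 3481 ≡ 258 (mod 293)
292 = 256 + 32 + 4 in binary powers of 2.
So 11^292 ≡ 258 · 40 · 284 ≡ 1 (mod 293).
Since the result is 1, base 11 gives no evidence that 293 is composite.

1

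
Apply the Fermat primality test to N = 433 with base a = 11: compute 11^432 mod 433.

11^1 ≡ 11 (mod 433)
11^2 ≡ 11^2 = 121 ≡ 121 (mod 433)
11^4 ≡ 121^2 = 14641 ≡ 352 (mod 433)
11^8 ≡ 352^2 = 123904 ≡ 66 (mod 433)
11^16 ≡ 66^2 = 4356 ≡ 26 (mod 433)
11^32 ≡ 26^2 = 676 ≡ 243 (mod 433)
11^64 ≡ 243^2 = 59049 ≡ 161 (mod 433)
11^128 ≡ 161^2 = 25921 ≡ 374 (mod 433)
11^256 ≡ 374^2 = 139876 ≡ 17 (mod 433)
432 = 256 + 128 + 32 + 16 in binary powers of 2.
So 11^432 ≡ 17 · 374 · 243 · 26 ≡ 1 (mod 433).
Since the result is 1, base 11 gives no evidence that 433 is composite.

1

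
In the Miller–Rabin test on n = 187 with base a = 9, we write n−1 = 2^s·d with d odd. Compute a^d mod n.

25

187 − 1 = 186 = 2^1 · 93, so d = 93.
9^1 ≡ 9 (mod 187)
9^2 ≡ 9^2 = 81 ≡ 81 (mod 187)
9^4 ≡ 81^2 = 6561 ≡ 16 (mod 187)
9^8 ≡ 16^2 = 256 ≡ 69 (mod 187)
9^16 ≡ 69^2 = 4761 ≡ 86 (mod 187)
9^32 ≡ 86^2 = 7396 ≡ 103 (mod 187)
9^64 ≡ 103^2 = 10609 ≡ 137 (mod 187)
93 = 64 + 16 + 8 + 4 + 1 in binary powers of 2.
So 9^93 ≡ 137 · 86 · 69 · 16 · 9 ≡ 25 (mod 187).
Squaring chain: 25; never reaches −1, so base 9 is a Miller–Rabin witness that 187 is composite.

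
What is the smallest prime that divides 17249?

47

17249 is odd.
Digit sum 23, not divisible by 3.
Ends in 9: not divisible by 5.
7: 17249 = 7·2464 + 1
11: 17249 = 11·1568 + 1
13: 17249 = 13·1326 + 11
17: 17249 = 17·1014 + 11
19: 17249 = 19·907 + 16
23: 17249 = 23·749 + 22
29: 17249 = 29·594 + 23
31: 17249 = 31·556 + 13
37: 17249 = 37·466 + 7
41: 17249 = 41·420 + 29
43: 17249 = 43·401 + 6
47: 17249 = 47·367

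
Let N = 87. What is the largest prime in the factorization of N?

29

87 = 3 · 29
29 is prime.
So 87 = 3 · 29; the largest prime factor is 29.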